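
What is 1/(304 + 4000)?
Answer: 1/4304 ≈ 0.00023234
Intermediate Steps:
1/(304 + 4000) = 1/4304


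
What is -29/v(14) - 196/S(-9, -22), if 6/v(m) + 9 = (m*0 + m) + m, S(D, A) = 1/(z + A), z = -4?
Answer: 30025/6 ≈ 5004.2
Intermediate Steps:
S(D, A) = 1/(-4 + A)
v(m) = 6/(-9 + 2*m) (v(m) = 6/(-9 + ((m*0 + m) + m)) = 6/(-9 + ((0 + m) + m)) = 6/(-9 + (m + m)) = 6/(-9 + 2*m))
-29/v(14) - 196/S(-9, -22) = -29/(6/(-9 + 2*14)) - 196/(1/(-4 - 22)) = -29/(6/(-9 + 28)) - 196/(1/(-26)) = -29/(6/19) - 196/(-1/26) = -29/(6*(1/19)) - 196*(-26) = -29/6/19 + 5096 = -29*19/6 + 5096 = -551/6 + 5096 = 30025/6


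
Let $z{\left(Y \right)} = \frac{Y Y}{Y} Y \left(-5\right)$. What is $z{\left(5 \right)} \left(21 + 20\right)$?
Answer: $-5125$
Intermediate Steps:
$z{\left(Y \right)} = - 5 Y^{2}$ ($z{\left(Y \right)} = \frac{Y^{2}}{Y} Y \left(-5\right) = Y Y \left(-5\right) = Y^{2} \left(-5\right) = - 5 Y^{2}$)
$z{\left(5 \right)} \left(21 + 20\right) = - 5 \cdot 5^{2} \left(21 + 20\right) = \left(-5\right) 25 \cdot 41 = \left(-125\right) 41 = -5125$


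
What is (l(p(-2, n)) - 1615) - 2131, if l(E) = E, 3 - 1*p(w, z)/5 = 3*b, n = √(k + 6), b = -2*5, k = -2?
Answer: -3581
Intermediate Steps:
b = -10
n = 2 (n = √(-2 + 6) = √4 = 2)
p(w, z) = 165 (p(w, z) = 15 - 15*(-10) = 15 - 5*(-30) = 15 + 150 = 165)
(l(p(-2, n)) - 1615) - 2131 = (165 - 1615) - 2131 = -1450 - 2131 = -3581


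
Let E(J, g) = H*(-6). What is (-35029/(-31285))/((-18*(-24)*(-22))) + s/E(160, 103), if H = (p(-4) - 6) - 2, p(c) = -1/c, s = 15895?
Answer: 3150733789301/9217311840 ≈ 341.83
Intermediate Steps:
H = -31/4 (H = (-1/(-4) - 6) - 2 = (-1*(-¼) - 6) - 2 = (¼ - 6) - 2 = -23/4 - 2 = -31/4 ≈ -7.7500)
E(J, g) = 93/2 (E(J, g) = -31/4*(-6) = 93/2)
(-35029/(-31285))/((-18*(-24)*(-22))) + s/E(160, 103) = (-35029/(-31285))/((-18*(-24)*(-22))) + 15895/(93/2) = (-35029*(-1/31285))/((432*(-22))) + 15895*(2/93) = (35029/31285)/(-9504) + 31790/93 = (35029/31285)*(-1/9504) + 31790/93 = -35029/297332640 + 31790/93 = 3150733789301/9217311840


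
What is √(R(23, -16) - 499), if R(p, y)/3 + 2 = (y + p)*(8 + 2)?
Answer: I*√295 ≈ 17.176*I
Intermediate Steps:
R(p, y) = -6 + 30*p + 30*y (R(p, y) = -6 + 3*((y + p)*(8 + 2)) = -6 + 3*((p + y)*10) = -6 + 3*(10*p + 10*y) = -6 + (30*p + 30*y) = -6 + 30*p + 30*y)
√(R(23, -16) - 499) = √((-6 + 30*23 + 30*(-16)) - 499) = √((-6 + 690 - 480) - 499) = √(204 - 499) = √(-295) = I*√295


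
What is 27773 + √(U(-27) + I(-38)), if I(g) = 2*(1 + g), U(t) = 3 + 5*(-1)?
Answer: 27773 + 2*I*√19 ≈ 27773.0 + 8.7178*I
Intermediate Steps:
U(t) = -2 (U(t) = 3 - 5 = -2)
I(g) = 2 + 2*g
27773 + √(U(-27) + I(-38)) = 27773 + √(-2 + (2 + 2*(-38))) = 27773 + √(-2 + (2 - 76)) = 27773 + √(-2 - 74) = 27773 + √(-76) = 27773 + 2*I*√19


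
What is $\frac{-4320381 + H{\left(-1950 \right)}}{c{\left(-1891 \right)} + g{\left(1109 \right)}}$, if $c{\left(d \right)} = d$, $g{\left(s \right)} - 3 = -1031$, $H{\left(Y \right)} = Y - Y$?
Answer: $\frac{1440127}{973} \approx 1480.1$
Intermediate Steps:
$H{\left(Y \right)} = 0$
$g{\left(s \right)} = -1028$ ($g{\left(s \right)} = 3 - 1031 = -1028$)
$\frac{-4320381 + H{\left(-1950 \right)}}{c{\left(-1891 \right)} + g{\left(1109 \right)}} = \frac{-4320381 + 0}{-1891 - 1028} = - \frac{4320381}{-2919} = \left(-4320381\right) \left(- \frac{1}{2919}\right) = \frac{1440127}{973}$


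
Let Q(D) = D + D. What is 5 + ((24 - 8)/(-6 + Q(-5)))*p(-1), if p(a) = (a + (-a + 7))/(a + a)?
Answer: 17/2 ≈ 8.5000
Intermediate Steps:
Q(D) = 2*D
p(a) = 7/(2*a) (p(a) = (a + (7 - a))/((2*a)) = 7*(1/(2*a)) = 7/(2*a))
5 + ((24 - 8)/(-6 + Q(-5)))*p(-1) = 5 + ((24 - 8)/(-6 + 2*(-5)))*((7/2)/(-1)) = 5 + (16/(-6 - 10))*((7/2)*(-1)) = 5 + (16/(-16))*(-7/2) = 5 + (16*(-1/16))*(-7/2) = 5 - 1*(-7/2) = 5 + 7/2 = 17/2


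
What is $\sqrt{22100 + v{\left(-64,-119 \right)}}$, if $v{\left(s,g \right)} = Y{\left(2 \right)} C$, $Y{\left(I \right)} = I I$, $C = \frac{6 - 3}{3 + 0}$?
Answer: $6 \sqrt{614} \approx 148.67$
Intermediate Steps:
$C = 1$ ($C = \frac{3}{3} = 3 \cdot \frac{1}{3} = 1$)
$Y{\left(I \right)} = I^{2}$
$v{\left(s,g \right)} = 4$ ($v{\left(s,g \right)} = 2^{2} \cdot 1 = 4 \cdot 1 = 4$)
$\sqrt{22100 + v{\left(-64,-119 \right)}} = \sqrt{22100 + 4} = \sqrt{22104} = 6 \sqrt{614}$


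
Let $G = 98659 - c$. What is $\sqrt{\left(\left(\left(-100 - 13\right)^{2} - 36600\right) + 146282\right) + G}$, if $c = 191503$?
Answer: $\sqrt{29607} \approx 172.07$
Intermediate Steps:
$G = -92844$ ($G = 98659 - 191503 = -92844$)
$\sqrt{\left(\left(\left(-100 - 13\right)^{2} - 36600\right) + 146282\right) + G} = \sqrt{\left(\left(\left(-100 - 13\right)^{2} - 36600\right) + 146282\right) - 92844} = \sqrt{\left(\left(\left(-113\right)^{2} - 36600\right) + 146282\right) - 92844} = \sqrt{\left(\left(12769 - 36600\right) + 146282\right) - 92844} = \sqrt{\left(-23831 + 146282\right) - 92844} = \sqrt{122451 - 92844} = \sqrt{29607}$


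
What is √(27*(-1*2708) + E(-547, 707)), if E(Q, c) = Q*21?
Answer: I*√84603 ≈ 290.87*I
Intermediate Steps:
E(Q, c) = 21*Q
√(27*(-1*2708) + E(-547, 707)) = √(27*(-1*2708) + 21*(-547)) = √(27*(-2708) - 11487) = √(-73116 - 11487) = √(-84603) = I*√84603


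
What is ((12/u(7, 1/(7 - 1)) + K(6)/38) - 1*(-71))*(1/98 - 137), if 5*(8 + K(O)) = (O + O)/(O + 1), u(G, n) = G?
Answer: -129473385/13034 ≈ -9933.5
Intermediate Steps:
K(O) = -8 + 2*O/(5*(1 + O)) (K(O) = -8 + ((O + O)/(O + 1))/5 = -8 + ((2*O)/(1 + O))/5 = -8 + (2*O/(1 + O))/5 = -8 + 2*O/(5*(1 + O)))
((12/u(7, 1/(7 - 1)) + K(6)/38) - 1*(-71))*(1/98 - 137) = ((12/7 + (2*(-20 - 19*6)/(5*(1 + 6)))/38) - 1*(-71))*(1/98 - 137) = ((12*(⅐) + ((⅖)*(-20 - 114)/7)*(1/38)) + 71)*(1/98 - 137) = ((12/7 + ((⅖)*(⅐)*(-134))*(1/38)) + 71)*(-13425/98) = ((12/7 - 268/35*1/38) + 71)*(-13425/98) = ((12/7 - 134/665) + 71)*(-13425/98) = (1006/665 + 71)*(-13425/98) = (48221/665)*(-13425/98) = -129473385/13034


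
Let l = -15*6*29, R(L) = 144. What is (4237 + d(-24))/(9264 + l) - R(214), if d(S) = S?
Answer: -953963/6654 ≈ -143.37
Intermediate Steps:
l = -2610 (l = -90*29 = -2610)
(4237 + d(-24))/(9264 + l) - R(214) = (4237 - 24)/(9264 - 2610) - 1*144 = 4213/6654 - 144 = -953963/6654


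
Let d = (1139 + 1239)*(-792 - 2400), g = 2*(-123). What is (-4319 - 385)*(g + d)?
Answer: 35707226688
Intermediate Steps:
g = -246
d = -7590576 (d = 2378*(-3192) = -7590576)
(-4319 - 385)*(g + d) = (-4319 - 385)*(-246 - 7590576) = -4704*(-7590822) = 35707226688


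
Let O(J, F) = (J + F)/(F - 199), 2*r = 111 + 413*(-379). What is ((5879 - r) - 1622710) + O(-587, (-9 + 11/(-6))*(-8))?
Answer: -518514450/337 ≈ -1.5386e+6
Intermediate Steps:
r = -78208 (r = (111 + 413*(-379))/2 = (111 - 156527)/2 = (½)*(-156416) = -78208)
O(J, F) = (F + J)/(-199 + F)
((5879 - r) - 1622710) + O(-587, (-9 + 11/(-6))*(-8)) = ((5879 - 1*(-78208)) - 1622710) + ((-9 + 11/(-6))*(-8) - 587)/(-199 + (-9 + 11/(-6))*(-8)) = ((5879 + 78208) - 1622710) + ((-9 + 11*(-⅙))*(-8) - 587)/(-199 + (-9 + 11*(-⅙))*(-8)) = (84087 - 1622710) + ((-9 - 11/6)*(-8) - 587)/(-199 + (-9 - 11/6)*(-8)) = -1538623 + (-65/6*(-8) - 587)/(-199 - 65/6*(-8)) = -1538623 + (260/3 - 587)/(-199 + 260/3) = -1538623 - 1501/3/(-337/3) = -1538623 - 3/337*(-1501/3) = -1538623 + 1501/337 = -518514450/337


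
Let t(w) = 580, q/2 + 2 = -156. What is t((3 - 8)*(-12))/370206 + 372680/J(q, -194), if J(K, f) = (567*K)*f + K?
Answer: 19766077780/1608501200589 ≈ 0.012289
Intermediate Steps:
q = -316 (q = -4 + 2*(-156) = -4 - 312 = -316)
J(K, f) = K + 567*K*f (J(K, f) = 567*K*f + K = K + 567*K*f)
t((3 - 8)*(-12))/370206 + 372680/J(q, -194) = 580/370206 + 372680/((-316*(1 + 567*(-194)))) = 580*(1/370206) + 372680/((-316*(1 - 109998))) = 290/185103 + 372680/((-316*(-109997))) = 290/185103 + 372680/34759052 = 290/185103 + 372680*(1/34759052) = 290/185103 + 93170/8689763 = 19766077780/1608501200589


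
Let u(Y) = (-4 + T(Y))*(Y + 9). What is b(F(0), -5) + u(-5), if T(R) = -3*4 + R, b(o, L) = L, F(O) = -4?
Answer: -89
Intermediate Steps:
T(R) = -12 + R
u(Y) = (-16 + Y)*(9 + Y) (u(Y) = (-4 + (-12 + Y))*(Y + 9) = (-16 + Y)*(9 + Y))
b(F(0), -5) + u(-5) = -5 + (-144 + (-5)² - 7*(-5)) = -5 + (-144 + 25 + 35) = -5 - 84 = -89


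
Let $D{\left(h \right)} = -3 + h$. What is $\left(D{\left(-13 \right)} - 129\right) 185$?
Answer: $-26825$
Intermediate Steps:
$\left(D{\left(-13 \right)} - 129\right) 185 = \left(\left(-3 - 13\right) - 129\right) 185 = \left(-16 - 129\right) 185 = \left(-145\right) 185 = -26825$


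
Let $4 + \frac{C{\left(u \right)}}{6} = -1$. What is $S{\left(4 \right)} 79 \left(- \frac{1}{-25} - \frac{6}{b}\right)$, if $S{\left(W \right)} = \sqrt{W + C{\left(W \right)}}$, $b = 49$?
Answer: $- \frac{7979 i \sqrt{26}}{1225} \approx - 33.212 i$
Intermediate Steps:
$C{\left(u \right)} = -30$ ($C{\left(u \right)} = -24 + 6 \left(-1\right) = -24 - 6 = -30$)
$S{\left(W \right)} = \sqrt{-30 + W}$ ($S{\left(W \right)} = \sqrt{W - 30} = \sqrt{-30 + W}$)
$S{\left(4 \right)} 79 \left(- \frac{1}{-25} - \frac{6}{b}\right) = \sqrt{-30 + 4} \cdot 79 \left(- \frac{1}{-25} - \frac{6}{49}\right) = \sqrt{-26} \cdot 79 \left(\left(-1\right) \left(- \frac{1}{25}\right) - \frac{6}{49}\right) = i \sqrt{26} \cdot 79 \left(\frac{1}{25} - \frac{6}{49}\right) = 79 i \sqrt{26} \left(- \frac{101}{1225}\right) = - \frac{7979 i \sqrt{26}}{1225}$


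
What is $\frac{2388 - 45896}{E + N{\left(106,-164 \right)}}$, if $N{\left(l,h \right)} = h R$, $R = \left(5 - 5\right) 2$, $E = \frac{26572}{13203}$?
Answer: $- \frac{1967247}{91} \approx -21618.0$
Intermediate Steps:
$E = \frac{26572}{13203}$ ($E = 26572 \cdot \frac{1}{13203} = \frac{26572}{13203} \approx 2.0126$)
$R = 0$ ($R = 0 \cdot 2 = 0$)
$N{\left(l,h \right)} = 0$ ($N{\left(l,h \right)} = h 0 = 0$)
$\frac{2388 - 45896}{E + N{\left(106,-164 \right)}} = \frac{2388 - 45896}{\frac{26572}{13203} + 0} = - \frac{43508}{\frac{26572}{13203}} = \left(-43508\right) \frac{13203}{26572} = - \frac{1967247}{91}$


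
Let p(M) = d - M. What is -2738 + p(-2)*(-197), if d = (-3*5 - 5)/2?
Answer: -1162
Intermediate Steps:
d = -10 (d = (-15 - 5)*(½) = -20*½ = -10)
p(M) = -10 - M
-2738 + p(-2)*(-197) = -2738 + (-10 - 1*(-2))*(-197) = -2738 + (-10 + 2)*(-197) = -2738 - 8*(-197) = -2738 + 1576 = -1162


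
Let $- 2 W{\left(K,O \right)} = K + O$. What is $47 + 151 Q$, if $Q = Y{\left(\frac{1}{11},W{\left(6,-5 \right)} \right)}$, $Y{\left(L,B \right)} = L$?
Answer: $\frac{668}{11} \approx 60.727$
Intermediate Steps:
$W{\left(K,O \right)} = - \frac{K}{2} - \frac{O}{2}$ ($W{\left(K,O \right)} = - \frac{K + O}{2} = - \frac{K}{2} - \frac{O}{2}$)
$Q = \frac{1}{11} \approx 0.090909$
$47 + 151 Q = 47 + 151 \cdot \frac{1}{11} = 47 + \frac{151}{11} = \frac{668}{11}$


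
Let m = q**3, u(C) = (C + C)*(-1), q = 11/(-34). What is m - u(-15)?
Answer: -1180451/39304 ≈ -30.034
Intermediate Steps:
q = -11/34 (q = 11*(-1/34) = -11/34 ≈ -0.32353)
u(C) = -2*C (u(C) = (2*C)*(-1) = -2*C)
m = -1331/39304 (m = (-11/34)**3 = -1331/39304 ≈ -0.033864)
m - u(-15) = -1331/39304 - (-2)*(-15) = -1331/39304 - 1*30 = -1331/39304 - 30 = -1180451/39304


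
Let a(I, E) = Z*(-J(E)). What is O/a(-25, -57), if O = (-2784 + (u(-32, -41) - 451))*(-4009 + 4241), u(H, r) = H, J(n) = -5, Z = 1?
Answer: -757944/5 ≈ -1.5159e+5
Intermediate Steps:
a(I, E) = 5 (a(I, E) = 1*(-1*(-5)) = 1*5 = 5)
O = -757944 (O = (-2784 + (-32 - 451))*(-4009 + 4241) = (-2784 - 483)*232 = -3267*232 = -757944)
O/a(-25, -57) = -757944/5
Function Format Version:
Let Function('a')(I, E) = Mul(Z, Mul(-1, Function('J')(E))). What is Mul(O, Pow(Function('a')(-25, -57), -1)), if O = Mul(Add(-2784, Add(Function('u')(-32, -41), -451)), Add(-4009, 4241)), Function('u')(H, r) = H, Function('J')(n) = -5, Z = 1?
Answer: Rational(-757944, 5) ≈ -1.5159e+5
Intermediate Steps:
Function('a')(I, E) = 5 (Function('a')(I, E) = Mul(1, Mul(-1, -5)) = Mul(1, 5) = 5)
O = -757944 (O = Mul(Add(-2784, Add(-32, -451)), Add(-4009, 4241)) = Mul(Add(-2784, -483), 232) = Mul(-3267, 232) = -757944)
Mul(O, Pow(Function('a')(-25, -57), -1)) = Mul(-757944, Pow(5, -1)) = Mul(-757944, Rational(1, 5)) = Rational(-757944, 5)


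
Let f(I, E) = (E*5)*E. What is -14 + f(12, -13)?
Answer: 831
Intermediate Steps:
f(I, E) = 5*E**2 (f(I, E) = (5*E)*E = 5*E**2)
-14 + f(12, -13) = -14 + 5*(-13)**2 = -14 + 5*169 = -14 + 845 = 831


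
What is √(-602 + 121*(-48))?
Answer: I*√6410 ≈ 80.063*I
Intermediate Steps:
√(-602 + 121*(-48)) = √(-602 - 5808) = √(-6410) = I*√6410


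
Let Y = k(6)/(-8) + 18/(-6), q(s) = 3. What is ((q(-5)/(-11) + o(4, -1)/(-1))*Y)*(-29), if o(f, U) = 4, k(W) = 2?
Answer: -17719/44 ≈ -402.70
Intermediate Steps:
Y = -13/4 (Y = 2/(-8) + 18/(-6) = 2*(-⅛) + 18*(-⅙) = -¼ - 3 = -13/4 ≈ -3.2500)
((q(-5)/(-11) + o(4, -1)/(-1))*Y)*(-29) = ((3/(-11) + 4/(-1))*(-13/4))*(-29) = ((3*(-1/11) + 4*(-1))*(-13/4))*(-29) = ((-3/11 - 4)*(-13/4))*(-29) = -47/11*(-13/4)*(-29) = (611/44)*(-29) = -17719/44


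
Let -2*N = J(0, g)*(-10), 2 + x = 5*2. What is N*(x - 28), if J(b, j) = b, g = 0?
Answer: 0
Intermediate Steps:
x = 8 (x = -2 + 5*2 = -2 + 10 = 8)
N = 0 (N = -0*(-10) = -½*0 = 0)
N*(x - 28) = 0*(8 - 28) = 0*(-20) = 0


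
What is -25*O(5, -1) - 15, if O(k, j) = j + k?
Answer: -115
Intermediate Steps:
-25*O(5, -1) - 15 = -25*(-1 + 5) - 15 = -25*4 - 15 = -100 - 15 = -115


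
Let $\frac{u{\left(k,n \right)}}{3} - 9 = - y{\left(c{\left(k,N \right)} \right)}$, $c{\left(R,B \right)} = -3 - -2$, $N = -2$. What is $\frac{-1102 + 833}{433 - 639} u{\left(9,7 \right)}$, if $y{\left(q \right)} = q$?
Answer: $\frac{4035}{103} \approx 39.175$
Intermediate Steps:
$c{\left(R,B \right)} = -1$ ($c{\left(R,B \right)} = -3 + 2 = -1$)
$u{\left(k,n \right)} = 30$ ($u{\left(k,n \right)} = 27 + 3 \left(\left(-1\right) \left(-1\right)\right) = 27 + 3 \cdot 1 = 27 + 3 = 30$)
$\frac{-1102 + 833}{433 - 639} u{\left(9,7 \right)} = \frac{-1102 + 833}{433 - 639} \cdot 30 = - \frac{269}{-206} \cdot 30 = \left(-269\right) \left(- \frac{1}{206}\right) 30 = \frac{269}{206} \cdot 30 = \frac{4035}{103}$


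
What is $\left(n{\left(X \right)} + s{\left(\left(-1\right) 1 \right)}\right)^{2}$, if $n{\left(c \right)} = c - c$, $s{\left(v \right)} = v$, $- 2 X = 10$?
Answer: $1$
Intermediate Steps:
$X = -5$ ($X = \left(- \frac{1}{2}\right) 10 = -5$)
$n{\left(c \right)} = 0$
$\left(n{\left(X \right)} + s{\left(\left(-1\right) 1 \right)}\right)^{2} = \left(0 - 1\right)^{2} = \left(-1\right)^{2} = 1$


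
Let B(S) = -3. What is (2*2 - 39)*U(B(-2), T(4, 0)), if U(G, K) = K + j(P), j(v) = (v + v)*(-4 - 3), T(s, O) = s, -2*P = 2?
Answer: -630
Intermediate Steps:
P = -1 (P = -½*2 = -1)
j(v) = -14*v (j(v) = (2*v)*(-7) = -14*v)
U(G, K) = 14 + K (U(G, K) = K - 14*(-1) = K + 14 = 14 + K)
(2*2 - 39)*U(B(-2), T(4, 0)) = (2*2 - 39)*(14 + 4) = (4 - 39)*18 = -35*18 = -630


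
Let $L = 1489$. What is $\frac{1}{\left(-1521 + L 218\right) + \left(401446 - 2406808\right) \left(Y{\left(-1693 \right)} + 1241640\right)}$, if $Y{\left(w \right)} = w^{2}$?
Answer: $- \frac{1}{8237804177737} \approx -1.2139 \cdot 10^{-13}$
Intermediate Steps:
$\frac{1}{\left(-1521 + L 218\right) + \left(401446 - 2406808\right) \left(Y{\left(-1693 \right)} + 1241640\right)} = \frac{1}{\left(-1521 + 1489 \cdot 218\right) + \left(401446 - 2406808\right) \left(\left(-1693\right)^{2} + 1241640\right)} = \frac{1}{\left(-1521 + 324602\right) - 2005362 \left(2866249 + 1241640\right)} = \frac{1}{323081 - 8237804500818} = \frac{1}{-8237804177737} = - \frac{1}{8237804177737}$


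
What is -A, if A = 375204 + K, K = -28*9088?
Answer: -120740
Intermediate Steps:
K = -254464
A = 120740 (A = 375204 - 254464 = 120740)
-A = -1*120740 = -120740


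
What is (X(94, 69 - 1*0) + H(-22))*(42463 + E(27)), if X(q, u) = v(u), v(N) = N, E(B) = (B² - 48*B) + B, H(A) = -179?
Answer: -4611530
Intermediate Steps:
E(B) = B² - 47*B
X(q, u) = u
(X(94, 69 - 1*0) + H(-22))*(42463 + E(27)) = ((69 - 1*0) - 179)*(42463 + 27*(-47 + 27)) = ((69 + 0) - 179)*(42463 + 27*(-20)) = (69 - 179)*(42463 - 540) = -110*41923 = -4611530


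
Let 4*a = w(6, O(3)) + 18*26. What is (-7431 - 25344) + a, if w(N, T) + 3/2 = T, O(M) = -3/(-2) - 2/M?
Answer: -195949/6 ≈ -32658.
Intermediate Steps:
O(M) = 3/2 - 2/M (O(M) = -3*(-1/2) - 2/M = 3/2 - 2/M)
w(N, T) = -3/2 + T
a = 701/6 (a = ((-3/2 + (3/2 - 2/3)) + 18*26)/4 = ((-3/2 + (3/2 - 2*1/3)) + 468)/4 = ((-3/2 + (3/2 - 2/3)) + 468)/4 = ((-3/2 + 5/6) + 468)/4 = (-2/3 + 468)/4 = (1/4)*(1402/3) = 701/6 ≈ 116.83)
(-7431 - 25344) + a = (-7431 - 25344) + 701/6 = -32775 + 701/6 = -195949/6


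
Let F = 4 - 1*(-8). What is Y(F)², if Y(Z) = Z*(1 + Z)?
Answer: 24336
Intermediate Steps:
F = 12 (F = 4 + 8 = 12)
Y(F)² = (12*(1 + 12))² = (12*13)² = 156² = 24336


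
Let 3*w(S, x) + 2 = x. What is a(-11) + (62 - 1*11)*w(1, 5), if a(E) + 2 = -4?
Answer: 45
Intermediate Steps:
w(S, x) = -2/3 + x/3
a(E) = -6 (a(E) = -2 - 4 = -6)
a(-11) + (62 - 1*11)*w(1, 5) = -6 + (62 - 1*11)*(-2/3 + (1/3)*5) = -6 + (62 - 11)*(-2/3 + 5/3) = -6 + 51*1 = -6 + 51 = 45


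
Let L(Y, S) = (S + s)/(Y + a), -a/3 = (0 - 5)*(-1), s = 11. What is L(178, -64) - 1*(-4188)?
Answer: 682591/163 ≈ 4187.7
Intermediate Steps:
a = -15 (a = -3*(0 - 5)*(-1) = -(-15)*(-1) = -3*5 = -15)
L(Y, S) = (11 + S)/(-15 + Y) (L(Y, S) = (S + 11)/(Y - 15) = (11 + S)/(-15 + Y))
L(178, -64) - 1*(-4188) = (11 - 64)/(-15 + 178) - 1*(-4188) = -53/163 + 4188 = 682591/163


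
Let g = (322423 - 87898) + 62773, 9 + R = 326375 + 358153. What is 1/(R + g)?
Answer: 1/981817 ≈ 1.0185e-6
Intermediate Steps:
R = 684519 (R = -9 + (326375 + 358153) = -9 + 684528 = 684519)
g = 297298 (g = 234525 + 62773 = 297298)
1/(R + g) = 1/(684519 + 297298) = 1/981817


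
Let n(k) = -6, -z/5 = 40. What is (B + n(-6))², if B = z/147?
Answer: 1170724/21609 ≈ 54.178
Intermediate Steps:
z = -200 (z = -5*40 = -200)
B = -200/147 ≈ -1.3605
(B + n(-6))² = (-200/147 - 6)² = (-1082/147)² = 1170724/21609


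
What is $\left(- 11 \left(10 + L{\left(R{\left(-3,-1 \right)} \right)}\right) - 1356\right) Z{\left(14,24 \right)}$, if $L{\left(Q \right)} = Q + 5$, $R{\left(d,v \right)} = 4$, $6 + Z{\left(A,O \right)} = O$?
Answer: $-28170$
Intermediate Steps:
$Z{\left(A,O \right)} = -6 + O$
$L{\left(Q \right)} = 5 + Q$
$\left(- 11 \left(10 + L{\left(R{\left(-3,-1 \right)} \right)}\right) - 1356\right) Z{\left(14,24 \right)} = \left(- 11 \left(10 + \left(5 + 4\right)\right) - 1356\right) \left(-6 + 24\right) = \left(- 11 \left(10 + 9\right) - 1356\right) 18 = \left(\left(-11\right) 19 - 1356\right) 18 = \left(-209 - 1356\right) 18 = \left(-1565\right) 18 = -28170$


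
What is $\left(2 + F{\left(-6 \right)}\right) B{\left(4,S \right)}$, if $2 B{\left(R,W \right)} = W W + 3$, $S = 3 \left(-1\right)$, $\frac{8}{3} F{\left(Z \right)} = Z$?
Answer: $- \frac{3}{2} \approx -1.5$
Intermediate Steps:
$F{\left(Z \right)} = \frac{3 Z}{8}$
$S = -3$
$B{\left(R,W \right)} = \frac{3}{2} + \frac{W^{2}}{2}$ ($B{\left(R,W \right)} = \frac{W W + 3}{2} = \frac{W^{2} + 3}{2} = \frac{3 + W^{2}}{2} = \frac{3}{2} + \frac{W^{2}}{2}$)
$\left(2 + F{\left(-6 \right)}\right) B{\left(4,S \right)} = \left(2 + \frac{3}{8} \left(-6\right)\right) \left(\frac{3}{2} + \frac{\left(-3\right)^{2}}{2}\right) = \left(2 - \frac{9}{4}\right) \left(\frac{3}{2} + \frac{1}{2} \cdot 9\right) = - \frac{\frac{3}{2} + \frac{9}{2}}{4} = \left(- \frac{1}{4}\right) 6 = - \frac{3}{2}$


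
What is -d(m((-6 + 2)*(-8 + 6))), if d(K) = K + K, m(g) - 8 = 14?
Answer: -44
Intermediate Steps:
m(g) = 22 (m(g) = 8 + 14 = 22)
d(K) = 2*K
-d(m((-6 + 2)*(-8 + 6))) = -2*22 = -1*44 = -44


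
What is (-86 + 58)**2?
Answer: 784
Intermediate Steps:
(-86 + 58)**2 = (-28)**2 = 784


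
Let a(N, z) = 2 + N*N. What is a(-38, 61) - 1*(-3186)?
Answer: 4632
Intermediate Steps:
a(N, z) = 2 + N**2
a(-38, 61) - 1*(-3186) = (2 + (-38)**2) - 1*(-3186) = (2 + 1444) + 3186 = 1446 + 3186 = 4632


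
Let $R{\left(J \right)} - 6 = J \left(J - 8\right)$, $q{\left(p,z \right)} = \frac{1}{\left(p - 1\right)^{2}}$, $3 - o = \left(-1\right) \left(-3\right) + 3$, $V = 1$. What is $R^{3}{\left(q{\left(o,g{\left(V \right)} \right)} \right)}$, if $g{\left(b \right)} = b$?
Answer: $\frac{2797260929}{16777216} \approx 166.73$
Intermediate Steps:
$o = -3$ ($o = 3 - \left(\left(-1\right) \left(-3\right) + 3\right) = 3 - \left(3 + 3\right) = 3 - 6 = -3$)
$q{\left(p,z \right)} = \frac{1}{\left(-1 + p\right)^{2}}$
$R{\left(J \right)} = 6 + J \left(-8 + J\right)$ ($R{\left(J \right)} = 6 + J \left(J - 8\right) = 6 + J \left(-8 + J\right)$)
$R^{3}{\left(q{\left(o,g{\left(V \right)} \right)} \right)} = \left(6 + \left(\frac{1}{\left(-1 - 3\right)^{2}}\right)^{2} - \frac{8}{\left(-1 - 3\right)^{2}}\right)^{3} = \left(6 + \left(\frac{1}{16}\right)^{2} - \frac{8}{16}\right)^{3} = \left(6 + \left(\frac{1}{16}\right)^{2} - \frac{1}{2}\right)^{3} = \left(6 + \frac{1}{256} - \frac{1}{2}\right)^{3} = \left(\frac{1409}{256}\right)^{3} = \frac{2797260929}{16777216}$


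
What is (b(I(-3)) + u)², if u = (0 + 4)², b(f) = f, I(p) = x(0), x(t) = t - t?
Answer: 256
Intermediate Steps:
x(t) = 0
I(p) = 0
u = 16 (u = 4² = 16)
(b(I(-3)) + u)² = (0 + 16)² = 16² = 256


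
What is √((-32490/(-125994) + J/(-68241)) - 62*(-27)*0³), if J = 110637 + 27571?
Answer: I*√12969320457423/2708871 ≈ 1.3294*I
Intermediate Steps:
J = 138208
√((-32490/(-125994) + J/(-68241)) - 62*(-27)*0³) = √((-32490/(-125994) + 138208/(-68241)) - 62*(-27)*0³) = √((-32490*(-1/125994) + 138208*(-1/68241)) + 1674*0) = √((5415/20999 - 138208/68241) + 0) = √(-110117599/62304033 + 0) = √(-110117599/62304033) = I*√12969320457423/2708871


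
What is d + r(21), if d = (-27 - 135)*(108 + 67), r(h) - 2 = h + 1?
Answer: -28326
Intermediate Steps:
r(h) = 3 + h (r(h) = 2 + (h + 1) = 2 + (1 + h) = 3 + h)
d = -28350 (d = -162*175 = -28350)
d + r(21) = -28350 + (3 + 21) = -28350 + 24 = -28326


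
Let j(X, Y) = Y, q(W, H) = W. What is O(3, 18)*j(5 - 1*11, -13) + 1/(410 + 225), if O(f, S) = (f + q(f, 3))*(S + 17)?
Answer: -1733549/635 ≈ -2730.0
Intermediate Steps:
O(f, S) = 2*f*(17 + S) (O(f, S) = (f + f)*(S + 17) = (2*f)*(17 + S) = 2*f*(17 + S))
O(3, 18)*j(5 - 1*11, -13) + 1/(410 + 225) = (2*3*(17 + 18))*(-13) + 1/(410 + 225) = (2*3*35)*(-13) + 1/635 = 210*(-13) + 1/635 = -2730 + 1/635 = -1733549/635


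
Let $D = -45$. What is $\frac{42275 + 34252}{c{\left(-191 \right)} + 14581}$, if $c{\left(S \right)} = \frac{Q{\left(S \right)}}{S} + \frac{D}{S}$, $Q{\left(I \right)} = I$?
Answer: $\frac{14616657}{2785207} \approx 5.248$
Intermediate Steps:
$c{\left(S \right)} = 1 - \frac{45}{S}$ ($c{\left(S \right)} = \frac{S}{S} - \frac{45}{S} = 1 - \frac{45}{S}$)
$\frac{42275 + 34252}{c{\left(-191 \right)} + 14581} = \frac{42275 + 34252}{\frac{-45 - 191}{-191} + 14581} = \frac{76527}{\left(- \frac{1}{191}\right) \left(-236\right) + 14581} = \frac{76527}{\frac{236}{191} + 14581} = \frac{76527}{\frac{2785207}{191}} = 76527 \cdot \frac{191}{2785207} = \frac{14616657}{2785207}$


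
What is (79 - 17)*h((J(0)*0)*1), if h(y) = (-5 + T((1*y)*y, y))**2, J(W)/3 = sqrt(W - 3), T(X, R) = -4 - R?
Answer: 5022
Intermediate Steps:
J(W) = 3*sqrt(-3 + W) (J(W) = 3*sqrt(W - 3) = 3*sqrt(-3 + W))
h(y) = (-9 - y)**2 (h(y) = (-5 + (-4 - y))**2 = (-9 - y)**2)
(79 - 17)*h((J(0)*0)*1) = (79 - 17)*(9 + ((3*sqrt(-3 + 0))*0)*1)**2 = 62*(9 + ((3*sqrt(-3))*0)*1)**2 = 62*(9 + ((3*(I*sqrt(3)))*0)*1)**2 = 62*(9 + ((3*I*sqrt(3))*0)*1)**2 = 62*(9 + 0*1)**2 = 62*(9 + 0)**2 = 62*9**2 = 62*81 = 5022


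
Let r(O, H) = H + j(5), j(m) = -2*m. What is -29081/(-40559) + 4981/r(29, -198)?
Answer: -195975531/8436272 ≈ -23.230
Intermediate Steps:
r(O, H) = -10 + H (r(O, H) = H - 2*5 = H - 10 = -10 + H)
-29081/(-40559) + 4981/r(29, -198) = -29081/(-40559) + 4981/(-10 - 198) = -29081*(-1/40559) + 4981/(-208) = 29081/40559 + 4981*(-1/208) = 29081/40559 - 4981/208 = -195975531/8436272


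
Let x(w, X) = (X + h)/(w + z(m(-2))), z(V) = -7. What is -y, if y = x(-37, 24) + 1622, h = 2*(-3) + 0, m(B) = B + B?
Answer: -35675/22 ≈ -1621.6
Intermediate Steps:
m(B) = 2*B
h = -6 (h = -6 + 0 = -6)
x(w, X) = (-6 + X)/(-7 + w) (x(w, X) = (X - 6)/(w - 7) = (-6 + X)/(-7 + w))
y = 35675/22 (y = (-6 + 24)/(-7 - 37) + 1622 = 18/(-44) + 1622 = -1/44*18 + 1622 = -9/22 + 1622 = 35675/22 ≈ 1621.6)
-y = -1*35675/22 = -35675/22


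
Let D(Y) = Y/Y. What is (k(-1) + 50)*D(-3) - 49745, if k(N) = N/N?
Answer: -49694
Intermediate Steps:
D(Y) = 1
k(N) = 1
(k(-1) + 50)*D(-3) - 49745 = (1 + 50)*1 - 49745 = 51*1 - 49745 = 51 - 49745 = -49694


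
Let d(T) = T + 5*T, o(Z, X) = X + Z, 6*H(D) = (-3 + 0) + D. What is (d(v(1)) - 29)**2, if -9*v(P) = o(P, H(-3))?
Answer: 841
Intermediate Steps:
H(D) = -1/2 + D/6 (H(D) = ((-3 + 0) + D)/6 = (-3 + D)/6 = -1/2 + D/6)
v(P) = 1/9 - P/9 (v(P) = -((-1/2 + (1/6)*(-3)) + P)/9 = -((-1/2 - 1/2) + P)/9 = -(-1 + P)/9 = 1/9 - P/9)
d(T) = 6*T
(d(v(1)) - 29)**2 = (6*(1/9 - 1/9*1) - 29)**2 = (6*(1/9 - 1/9) - 29)**2 = (6*0 - 29)**2 = (0 - 29)**2 = (-29)**2 = 841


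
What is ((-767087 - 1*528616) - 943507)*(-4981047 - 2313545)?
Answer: 16334123352320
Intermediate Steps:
((-767087 - 1*528616) - 943507)*(-4981047 - 2313545) = ((-767087 - 528616) - 943507)*(-7294592) = (-1295703 - 943507)*(-7294592) = -2239210*(-7294592) = 16334123352320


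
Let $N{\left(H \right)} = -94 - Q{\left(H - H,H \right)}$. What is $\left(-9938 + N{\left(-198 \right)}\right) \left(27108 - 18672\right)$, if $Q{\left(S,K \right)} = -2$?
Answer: $-84613080$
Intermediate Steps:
$N{\left(H \right)} = -92$ ($N{\left(H \right)} = -94 - -2 = -94 + 2 = -92$)
$\left(-9938 + N{\left(-198 \right)}\right) \left(27108 - 18672\right) = \left(-9938 - 92\right) \left(27108 - 18672\right) = \left(-10030\right) 8436 = -84613080$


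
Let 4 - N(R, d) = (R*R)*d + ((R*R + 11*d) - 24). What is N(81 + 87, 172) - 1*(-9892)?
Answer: -4874724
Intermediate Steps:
N(R, d) = 28 - R**2 - 11*d - d*R**2 (N(R, d) = 4 - ((R*R)*d + ((R*R + 11*d) - 24)) = 4 - (R**2*d + ((R**2 + 11*d) - 24)) = 4 - (d*R**2 + (-24 + R**2 + 11*d)) = 4 - (-24 + R**2 + 11*d + d*R**2) = 4 + (24 - R**2 - 11*d - d*R**2) = 28 - R**2 - 11*d - d*R**2)
N(81 + 87, 172) - 1*(-9892) = (28 - (81 + 87)**2 - 11*172 - 1*172*(81 + 87)**2) - 1*(-9892) = (28 - 1*168**2 - 1892 - 1*172*168**2) + 9892 = (28 - 1*28224 - 1892 - 1*172*28224) + 9892 = (28 - 28224 - 1892 - 4854528) + 9892 = -4884616 + 9892 = -4874724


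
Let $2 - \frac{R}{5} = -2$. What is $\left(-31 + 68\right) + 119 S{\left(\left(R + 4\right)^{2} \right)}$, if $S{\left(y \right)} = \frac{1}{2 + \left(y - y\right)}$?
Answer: $\frac{193}{2} \approx 96.5$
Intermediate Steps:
$R = 20$ ($R = 10 - -10 = 10 + 10 = 20$)
$S{\left(y \right)} = \frac{1}{2}$ ($S{\left(y \right)} = \frac{1}{2 + 0} = \frac{1}{2}$)
$\left(-31 + 68\right) + 119 S{\left(\left(R + 4\right)^{2} \right)} = \left(-31 + 68\right) + 119 \cdot \frac{1}{2} = 37 + \frac{119}{2} = \frac{193}{2}$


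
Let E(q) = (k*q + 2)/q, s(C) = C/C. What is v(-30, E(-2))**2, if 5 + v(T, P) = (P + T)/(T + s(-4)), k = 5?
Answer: 14161/841 ≈ 16.838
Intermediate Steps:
s(C) = 1
E(q) = (2 + 5*q)/q (E(q) = (5*q + 2)/q = (2 + 5*q)/q)
v(T, P) = -5 + (P + T)/(1 + T) (v(T, P) = -5 + (P + T)/(T + 1) = -5 + (P + T)/(1 + T))
v(-30, E(-2))**2 = ((-5 + (5 + 2/(-2)) - 4*(-30))/(1 - 30))**2 = ((-5 + (5 + 2*(-1/2)) + 120)/(-29))**2 = (-(-5 + (5 - 1) + 120)/29)**2 = (-(-5 + 4 + 120)/29)**2 = (-1/29*119)**2 = (-119/29)**2 = 14161/841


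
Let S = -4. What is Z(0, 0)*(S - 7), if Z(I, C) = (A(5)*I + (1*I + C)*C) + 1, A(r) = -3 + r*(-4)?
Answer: -11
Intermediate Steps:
A(r) = -3 - 4*r
Z(I, C) = 1 - 23*I + C*(C + I) (Z(I, C) = ((-3 - 4*5)*I + (1*I + C)*C) + 1 = ((-3 - 20)*I + (I + C)*C) + 1 = (-23*I + (C + I)*C) + 1 = (-23*I + C*(C + I)) + 1 = 1 - 23*I + C*(C + I))
Z(0, 0)*(S - 7) = (1 + 0**2 - 23*0 + 0*0)*(-4 - 7) = (1 + 0 + 0 + 0)*(-11) = 1*(-11) = -11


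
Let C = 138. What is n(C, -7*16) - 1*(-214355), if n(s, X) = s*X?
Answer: 198899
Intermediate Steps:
n(s, X) = X*s
n(C, -7*16) - 1*(-214355) = -7*16*138 - 1*(-214355) = -112*138 + 214355 = -15456 + 214355 = 198899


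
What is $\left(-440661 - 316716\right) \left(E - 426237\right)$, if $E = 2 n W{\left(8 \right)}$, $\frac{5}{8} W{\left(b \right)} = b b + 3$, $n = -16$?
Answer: $\frac{1627101032049}{5} \approx 3.2542 \cdot 10^{11}$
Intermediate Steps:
$W{\left(b \right)} = \frac{24}{5} + \frac{8 b^{2}}{5}$ ($W{\left(b \right)} = \frac{8 \left(b b + 3\right)}{5} = \frac{8 \left(b^{2} + 3\right)}{5} = \frac{8 \left(3 + b^{2}\right)}{5} = \frac{24}{5} + \frac{8 b^{2}}{5}$)
$E = - \frac{17152}{5}$ ($E = 2 \left(-16\right) \left(\frac{24}{5} + \frac{8 \cdot 8^{2}}{5}\right) = - 32 \left(\frac{24}{5} + \frac{8}{5} \cdot 64\right) = - 32 \left(\frac{24}{5} + \frac{512}{5}\right) = \left(-32\right) \frac{536}{5} = - \frac{17152}{5} \approx -3430.4$)
$\left(-440661 - 316716\right) \left(E - 426237\right) = \left(-440661 - 316716\right) \left(- \frac{17152}{5} - 426237\right) = \left(-757377\right) \left(- \frac{2148337}{5}\right) = \frac{1627101032049}{5}$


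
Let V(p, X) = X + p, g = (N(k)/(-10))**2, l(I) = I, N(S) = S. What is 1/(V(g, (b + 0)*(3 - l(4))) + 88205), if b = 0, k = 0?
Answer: 1/88205 ≈ 1.1337e-5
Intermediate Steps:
g = 0 (g = (0/(-10))**2 = (0*(-1/10))**2 = 0**2 = 0)
1/(V(g, (b + 0)*(3 - l(4))) + 88205) = 1/(((0 + 0)*(3 - 1*4) + 0) + 88205) = 1/((0*(3 - 4) + 0) + 88205) = 1/((0*(-1) + 0) + 88205) = 1/((0 + 0) + 88205) = 1/(0 + 88205) = 1/88205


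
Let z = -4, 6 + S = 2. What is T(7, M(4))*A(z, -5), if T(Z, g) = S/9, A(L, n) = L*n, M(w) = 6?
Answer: -80/9 ≈ -8.8889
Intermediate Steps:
S = -4 (S = -6 + 2 = -4)
T(Z, g) = -4/9
T(7, M(4))*A(z, -5) = -(-16)*(-5)/9 = -4/9*20 = -80/9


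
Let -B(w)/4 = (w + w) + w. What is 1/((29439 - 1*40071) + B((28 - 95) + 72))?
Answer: -1/10692 ≈ -9.3528e-5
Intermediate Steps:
B(w) = -12*w (B(w) = -4*((w + w) + w) = -4*(2*w + w) = -12*w)
1/((29439 - 1*40071) + B((28 - 95) + 72)) = 1/((29439 - 1*40071) - 12*((28 - 95) + 72)) = 1/((29439 - 40071) - 12*(-67 + 72)) = 1/(-10632 - 12*5) = 1/(-10632 - 60) = 1/(-10692) = -1/10692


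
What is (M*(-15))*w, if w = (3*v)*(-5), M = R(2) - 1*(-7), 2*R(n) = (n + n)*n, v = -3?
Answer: -7425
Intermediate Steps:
R(n) = n**2 (R(n) = ((n + n)*n)/2 = ((2*n)*n)/2 = (2*n**2)/2 = n**2)
M = 11 (M = 2**2 - 1*(-7) = 4 + 7 = 11)
w = 45 (w = (3*(-3))*(-5) = -9*(-5) = 45)
(M*(-15))*w = (11*(-15))*45 = -165*45 = -7425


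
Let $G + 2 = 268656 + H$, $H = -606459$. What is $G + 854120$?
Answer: $516315$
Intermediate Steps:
$G = -337805$ ($G = -2 + \left(268656 - 606459\right) = -2 - 337803 = -337805$)
$G + 854120 = -337805 + 854120 = 516315$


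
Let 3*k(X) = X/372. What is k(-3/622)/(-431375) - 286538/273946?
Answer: -14300147809300027/13671723442629000 ≈ -1.0460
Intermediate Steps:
k(X) = X/1116 (k(X) = (X/372)/3 = X/1116)
k(-3/622)/(-431375) - 286538/273946 = ((-3/622)/1116)/(-431375) - 286538/273946 = ((-3*1/622)/1116)*(-1/431375) - 286538*1/273946 = ((1/1116)*(-3/622))*(-1/431375) - 143269/136973 = -1/231384*(-1/431375) - 143269/136973 = 1/99813273000 - 143269/136973 = -14300147809300027/13671723442629000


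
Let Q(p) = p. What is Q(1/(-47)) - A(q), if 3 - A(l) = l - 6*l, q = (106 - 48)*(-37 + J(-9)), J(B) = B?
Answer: 626838/47 ≈ 13337.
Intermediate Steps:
q = -2668 (q = (106 - 48)*(-37 - 9) = 58*(-46) = -2668)
A(l) = 3 + 5*l (A(l) = 3 - (l - 6*l) = 3 - (-5)*l = 3 + 5*l)
Q(1/(-47)) - A(q) = 1/(-47) - (3 + 5*(-2668)) = -1/47 - (3 - 13340) = -1/47 - 1*(-13337) = -1/47 + 13337 = 626838/47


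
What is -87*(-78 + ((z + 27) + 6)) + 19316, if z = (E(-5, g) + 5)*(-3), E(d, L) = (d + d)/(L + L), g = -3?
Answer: 24971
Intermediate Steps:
E(d, L) = d/L (E(d, L) = (2*d)/((2*L)) = (2*d)*(1/(2*L)) = d/L)
z = -20 (z = (-5/(-3) + 5)*(-3) = (-5*(-1/3) + 5)*(-3) = (5/3 + 5)*(-3) = (20/3)*(-3) = -20)
-87*(-78 + ((z + 27) + 6)) + 19316 = -87*(-78 + ((-20 + 27) + 6)) + 19316 = -87*(-78 + (7 + 6)) + 19316 = -87*(-78 + 13) + 19316 = -87*(-65) + 19316 = 5655 + 19316 = 24971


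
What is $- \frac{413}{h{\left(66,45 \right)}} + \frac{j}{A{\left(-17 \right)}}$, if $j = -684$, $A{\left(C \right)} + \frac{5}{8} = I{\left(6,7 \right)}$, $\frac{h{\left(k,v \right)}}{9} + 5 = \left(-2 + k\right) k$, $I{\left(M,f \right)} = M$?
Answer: $- \frac{207795071}{1632753} \approx -127.27$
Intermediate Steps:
$h{\left(k,v \right)} = -45 + 9 k \left(-2 + k\right)$ ($h{\left(k,v \right)} = -45 + 9 \left(-2 + k\right) k = -45 + 9 k \left(-2 + k\right)$)
$A{\left(C \right)} = \frac{43}{8}$ ($A{\left(C \right)} = - \frac{5}{8} + 6 = \frac{43}{8}$)
$- \frac{413}{h{\left(66,45 \right)}} + \frac{j}{A{\left(-17 \right)}} = - \frac{413}{-45 - 1188 + 9 \cdot 66^{2}} - \frac{684}{\frac{43}{8}} = - \frac{413}{-45 - 1188 + 9 \cdot 4356} - \frac{5472}{43} = - \frac{413}{-45 - 1188 + 39204} - \frac{5472}{43} = - \frac{413}{37971} - \frac{5472}{43} = - \frac{207795071}{1632753}$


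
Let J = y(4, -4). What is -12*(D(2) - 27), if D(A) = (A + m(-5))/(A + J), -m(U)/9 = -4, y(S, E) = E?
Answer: 552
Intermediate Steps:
m(U) = 36 (m(U) = -9*(-4) = 36)
J = -4
D(A) = (36 + A)/(-4 + A) (D(A) = (A + 36)/(A - 4) = (36 + A)/(-4 + A))
-12*(D(2) - 27) = -12*((36 + 2)/(-4 + 2) - 27) = -12*(38/(-2) - 27) = -12*(-½*38 - 27) = -12*(-19 - 27) = -12*(-46) = 552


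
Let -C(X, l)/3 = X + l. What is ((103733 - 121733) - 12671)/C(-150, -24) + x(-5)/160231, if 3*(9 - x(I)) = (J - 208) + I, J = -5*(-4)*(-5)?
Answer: -4914385841/83640582 ≈ -58.756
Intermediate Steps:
C(X, l) = -3*X - 3*l (C(X, l) = -3*(X + l) = -3*X - 3*l)
J = -100 (J = 20*(-5) = -100)
x(I) = 335/3 - I/3 (x(I) = 9 - ((-100 - 208) + I)/3 = 9 - (-308 + I)/3 = 9 + (308/3 - I/3) = 335/3 - I/3)
((103733 - 121733) - 12671)/C(-150, -24) + x(-5)/160231 = ((103733 - 121733) - 12671)/(-3*(-150) - 3*(-24)) + (335/3 - ⅓*(-5))/160231 = (-18000 - 12671)/(450 + 72) + (335/3 + 5/3)*(1/160231) = -30671/522 + (340/3)*(1/160231) = -30671*1/522 + 340/480693 = -30671/522 + 340/480693 = -4914385841/83640582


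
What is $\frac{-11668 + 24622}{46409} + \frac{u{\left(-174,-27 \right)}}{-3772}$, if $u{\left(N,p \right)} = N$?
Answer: $\frac{28468827}{87527374} \approx 0.32526$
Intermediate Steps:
$\frac{-11668 + 24622}{46409} + \frac{u{\left(-174,-27 \right)}}{-3772} = \frac{-11668 + 24622}{46409} - \frac{174}{-3772} = 12954 \cdot \frac{1}{46409} - - \frac{87}{1886} = \frac{12954}{46409} + \frac{87}{1886} = \frac{28468827}{87527374}$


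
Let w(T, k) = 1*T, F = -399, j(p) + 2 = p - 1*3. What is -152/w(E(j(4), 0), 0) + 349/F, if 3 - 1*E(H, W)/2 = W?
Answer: -10457/399 ≈ -26.208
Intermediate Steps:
j(p) = -5 + p (j(p) = -2 + (p - 1*3) = -2 + (p - 3) = -2 + (-3 + p) = -5 + p)
E(H, W) = 6 - 2*W
w(T, k) = T
-152/w(E(j(4), 0), 0) + 349/F = -152/(6 - 2*0) + 349/(-399) = -152/(6 + 0) + 349*(-1/399) = -152/6 - 349/399 = -152*⅙ - 349/399 = -76/3 - 349/399 = -10457/399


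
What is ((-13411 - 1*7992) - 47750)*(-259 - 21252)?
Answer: 1487550183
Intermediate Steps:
((-13411 - 1*7992) - 47750)*(-259 - 21252) = ((-13411 - 7992) - 47750)*(-21511) = (-21403 - 47750)*(-21511) = -69153*(-21511) = 1487550183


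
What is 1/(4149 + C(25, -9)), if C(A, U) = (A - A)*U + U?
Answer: 1/4140 ≈ 0.00024155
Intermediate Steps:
C(A, U) = U (C(A, U) = 0*U + U = 0 + U = U)
1/(4149 + C(25, -9)) = 1/(4149 - 9) = 1/4140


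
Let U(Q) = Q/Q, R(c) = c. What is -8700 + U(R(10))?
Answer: -8699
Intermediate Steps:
U(Q) = 1
-8700 + U(R(10)) = -8700 + 1 = -8699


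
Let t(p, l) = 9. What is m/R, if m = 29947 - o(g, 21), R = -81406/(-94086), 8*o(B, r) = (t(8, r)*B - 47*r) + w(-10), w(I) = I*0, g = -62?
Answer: 11343055203/325624 ≈ 34835.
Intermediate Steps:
w(I) = 0
o(B, r) = -47*r/8 + 9*B/8 (o(B, r) = ((9*B - 47*r) + 0)/8 = ((-47*r + 9*B) + 0)/8 = (-47*r + 9*B)/8 = -47*r/8 + 9*B/8)
R = 40703/47043 (R = -81406*(-1/94086) = 40703/47043 ≈ 0.86523)
m = 241121/8 (m = 29947 - (-47/8*21 + (9/8)*(-62)) = 29947 - (-987/8 - 279/4) = 29947 - 1*(-1545/8) = 29947 + 1545/8 = 241121/8 ≈ 30140.)
m/R = 241121/(8*(40703/47043)) = (241121/8)*(47043/40703) = 11343055203/325624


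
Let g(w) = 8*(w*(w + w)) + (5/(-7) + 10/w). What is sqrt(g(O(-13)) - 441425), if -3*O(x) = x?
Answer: I*sqrt(32876453246)/273 ≈ 664.17*I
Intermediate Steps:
O(x) = -x/3
g(w) = -5/7 + 10/w + 16*w**2 (g(w) = 8*(w*(2*w)) + (5*(-1/7) + 10/w) = 8*(2*w**2) + (-5/7 + 10/w) = 16*w**2 + (-5/7 + 10/w) = -5/7 + 10/w + 16*w**2)
sqrt(g(O(-13)) - 441425) = sqrt((-5/7 + 10/((-1/3*(-13))) + 16*(-1/3*(-13))**2) - 441425) = sqrt((-5/7 + 10/(13/3) + 16*(13/3)**2) - 441425) = sqrt((-5/7 + 10*(3/13) + 16*(169/9)) - 441425) = sqrt((-5/7 + 30/13 + 2704/9) - 441425) = sqrt(247369/819 - 441425) = sqrt(-361279706/819) = I*sqrt(32876453246)/273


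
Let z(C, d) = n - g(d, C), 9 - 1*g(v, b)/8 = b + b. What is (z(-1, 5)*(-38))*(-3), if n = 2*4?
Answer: -9120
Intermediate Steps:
g(v, b) = 72 - 16*b (g(v, b) = 72 - 8*(b + b) = 72 - 16*b)
n = 8
z(C, d) = -64 + 16*C (z(C, d) = 8 - (72 - 16*C) = 8 + (-72 + 16*C) = -64 + 16*C)
(z(-1, 5)*(-38))*(-3) = ((-64 + 16*(-1))*(-38))*(-3) = ((-64 - 16)*(-38))*(-3) = -80*(-38)*(-3) = 3040*(-3) = -9120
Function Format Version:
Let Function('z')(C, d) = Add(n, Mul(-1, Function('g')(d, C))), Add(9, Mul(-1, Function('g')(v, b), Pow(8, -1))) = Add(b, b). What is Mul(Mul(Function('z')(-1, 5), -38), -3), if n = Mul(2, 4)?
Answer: -9120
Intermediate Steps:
Function('g')(v, b) = Add(72, Mul(-16, b)) (Function('g')(v, b) = Add(72, Mul(-8, Add(b, b))) = Add(72, Mul(-8, Mul(2, b))) = Add(72, Mul(-16, b)))
n = 8
Function('z')(C, d) = Add(-64, Mul(16, C)) (Function('z')(C, d) = Add(8, Mul(-1, Add(72, Mul(-16, C)))) = Add(8, Add(-72, Mul(16, C))) = Add(-64, Mul(16, C)))
Mul(Mul(Function('z')(-1, 5), -38), -3) = Mul(Mul(Add(-64, Mul(16, -1)), -38), -3) = Mul(Mul(Add(-64, -16), -38), -3) = Mul(Mul(-80, -38), -3) = Mul(3040, -3) = -9120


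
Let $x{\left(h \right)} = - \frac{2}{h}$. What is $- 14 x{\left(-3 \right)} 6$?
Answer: $-56$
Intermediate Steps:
$- 14 x{\left(-3 \right)} 6 = - 14 \left(- \frac{2}{-3}\right) 6 = - 14 \left(\left(-2\right) \left(- \frac{1}{3}\right)\right) 6 = \left(-14\right) \frac{2}{3} \cdot 6 = \left(- \frac{28}{3}\right) 6 = -56$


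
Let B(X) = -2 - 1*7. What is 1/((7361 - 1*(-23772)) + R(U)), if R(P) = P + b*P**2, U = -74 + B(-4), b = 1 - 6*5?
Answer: -1/168731 ≈ -5.9266e-6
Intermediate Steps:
B(X) = -9 (B(X) = -2 - 7 = -9)
b = -29 (b = 1 - 30 = -29)
U = -83 (U = -74 - 9 = -83)
R(P) = P - 29*P**2
1/((7361 - 1*(-23772)) + R(U)) = 1/((7361 - 1*(-23772)) - 83*(1 - 29*(-83))) = 1/((7361 + 23772) - 83*(1 + 2407)) = 1/(31133 - 83*2408) = 1/(31133 - 199864) = 1/(-168731) = -1/168731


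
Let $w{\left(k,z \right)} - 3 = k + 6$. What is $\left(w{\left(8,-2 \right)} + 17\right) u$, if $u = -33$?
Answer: $-1122$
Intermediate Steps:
$w{\left(k,z \right)} = 9 + k$ ($w{\left(k,z \right)} = 3 + \left(k + 6\right) = 3 + \left(6 + k\right) = 9 + k$)
$\left(w{\left(8,-2 \right)} + 17\right) u = \left(\left(9 + 8\right) + 17\right) \left(-33\right) = \left(17 + 17\right) \left(-33\right) = 34 \left(-33\right) = -1122$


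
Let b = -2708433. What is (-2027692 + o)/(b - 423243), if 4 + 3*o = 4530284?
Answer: 388199/2348757 ≈ 0.16528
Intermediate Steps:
o = 4530280/3 (o = -4/3 + (⅓)*4530284 = -4/3 + 4530284/3 = 4530280/3 ≈ 1.5101e+6)
(-2027692 + o)/(b - 423243) = (-2027692 + 4530280/3)/(-2708433 - 423243) = -1552796/3/(-3131676) = -1552796/3*(-1/3131676) = 388199/2348757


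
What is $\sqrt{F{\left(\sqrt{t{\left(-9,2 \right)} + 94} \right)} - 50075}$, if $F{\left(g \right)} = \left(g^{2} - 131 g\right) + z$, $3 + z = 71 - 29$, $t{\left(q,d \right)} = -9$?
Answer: $\sqrt{-49951 - 131 \sqrt{85}} \approx 226.18 i$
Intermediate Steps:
$z = 39$ ($z = -3 + \left(71 - 29\right) = -3 + 42 = 39$)
$F{\left(g \right)} = 39 + g^{2} - 131 g$ ($F{\left(g \right)} = \left(g^{2} - 131 g\right) + 39 = 39 + g^{2} - 131 g$)
$\sqrt{F{\left(\sqrt{t{\left(-9,2 \right)} + 94} \right)} - 50075} = \sqrt{\left(39 + \left(\sqrt{-9 + 94}\right)^{2} - 131 \sqrt{-9 + 94}\right) - 50075} = \sqrt{\left(39 + \left(\sqrt{85}\right)^{2} - 131 \sqrt{85}\right) - 50075} = \sqrt{\left(39 + 85 - 131 \sqrt{85}\right) - 50075} = \sqrt{\left(124 - 131 \sqrt{85}\right) - 50075} = \sqrt{-49951 - 131 \sqrt{85}}$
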